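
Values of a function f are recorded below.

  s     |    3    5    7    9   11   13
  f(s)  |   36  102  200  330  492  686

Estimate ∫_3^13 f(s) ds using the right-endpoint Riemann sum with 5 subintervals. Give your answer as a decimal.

3620

Δs = 2.
Sum = 2·[102 + 200 + 330 + 492 + 686] = 3620.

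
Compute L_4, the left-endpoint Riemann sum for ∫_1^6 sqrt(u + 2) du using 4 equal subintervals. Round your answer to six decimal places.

10.921110

Δu = (6 − 1)/4 = 1.25.
Left endpoints: 1, 2.25, 3.5, 4.75.
f(1) ≈ 1.732051, f(2.25) ≈ 2.061553, f(3.5) ≈ 2.345208, f(4.75) ≈ 2.598076.
Sum = Δu · [f(1) + f(2.25) + f(3.5) + f(4.75)].
Sum ≈ 10.921110.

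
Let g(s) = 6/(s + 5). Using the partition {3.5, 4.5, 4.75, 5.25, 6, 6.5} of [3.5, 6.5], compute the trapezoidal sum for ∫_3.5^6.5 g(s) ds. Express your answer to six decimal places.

1.815645

Subinterval widths: 1, 0.25, 0.5, 0.75, 0.5.
g(3.5) = 12/17, g(4.5) = 12/19, g(4.75) = 8/13, g(5.25) = 24/41, g(6) = 6/11, g(6.5) = 12/23.
On each subinterval the trapezoid contributes (Δs_i/2)·[g(s_{i-1}) + g(s_i)].
Sum ≈ 1.815645.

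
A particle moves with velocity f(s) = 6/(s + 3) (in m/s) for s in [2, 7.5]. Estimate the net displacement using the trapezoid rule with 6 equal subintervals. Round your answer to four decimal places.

4.4646

Δs = (7.5 − 2)/6 = 11/12.
f(2) = 1.2, f(35/12) = 72/71, f(23/6) = 36/41, f(4.75) = 24/31, f(17/3) = 9/13, f(79/12) = 72/115, f(7.5) = 4/7.
T_6 = (Δs/2)·[f(s_0) + 2f(s_1) + ... + 2f(s_{5}) + f(s_6)].
Sum ≈ 4.4646.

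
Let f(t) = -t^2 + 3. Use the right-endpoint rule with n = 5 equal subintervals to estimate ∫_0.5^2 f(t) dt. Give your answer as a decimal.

1.29

Δt = (2 − 0.5)/5 = 0.3.
Right endpoints: 0.8, 1.1, 1.4, 1.7, 2.
f(0.8) = 2.36, f(1.1) = 1.79, f(1.4) = 1.04, f(1.7) = 0.11, f(2) = -1.
Sum = Δt · [f(0.8) + f(1.1) + f(1.4) + f(1.7) + f(2)].
Sum = 1.29.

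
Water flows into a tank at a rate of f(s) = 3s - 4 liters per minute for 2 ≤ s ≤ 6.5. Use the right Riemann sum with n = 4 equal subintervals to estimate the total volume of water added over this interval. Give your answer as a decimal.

Δs = (6.5 − 2)/4 = 1.125.
Right endpoints: 3.125, 4.25, 5.375, 6.5.
f(3.125) = 5.375, f(4.25) = 8.75, f(5.375) = 12.125, f(6.5) = 15.5.
Sum = Δs · [f(3.125) + f(4.25) + f(5.375) + f(6.5)].
Sum = 46.96875.

46.96875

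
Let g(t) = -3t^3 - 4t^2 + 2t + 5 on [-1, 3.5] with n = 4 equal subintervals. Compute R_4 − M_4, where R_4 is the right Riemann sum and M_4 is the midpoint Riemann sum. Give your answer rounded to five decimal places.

R_4 ≈ -245.3115234.
M_4 ≈ -129.3090820.
R_4 − M_4 ≈ -116.00244.

-116.00244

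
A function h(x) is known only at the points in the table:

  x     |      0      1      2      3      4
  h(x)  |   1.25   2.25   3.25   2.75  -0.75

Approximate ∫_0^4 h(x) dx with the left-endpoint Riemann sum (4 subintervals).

Δx = 1.
Sum = 1·[1.25 + 2.25 + 3.25 + 2.75] = 9.5.

9.5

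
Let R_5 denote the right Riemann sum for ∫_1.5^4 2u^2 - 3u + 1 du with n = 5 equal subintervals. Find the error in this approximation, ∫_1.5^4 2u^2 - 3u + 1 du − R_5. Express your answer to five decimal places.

Exact integral: ∫_1.5^4 f(u) du ≈ 22.2916667.
R_5 = 27.5.
Error ≈ 22.2916667 − 27.5 ≈ -5.20833.

-5.20833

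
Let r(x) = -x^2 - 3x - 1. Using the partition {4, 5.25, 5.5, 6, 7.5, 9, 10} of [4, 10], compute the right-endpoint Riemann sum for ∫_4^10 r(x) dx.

Subinterval widths: 1.25, 0.25, 0.5, 1.5, 1.5, 1.
Right endpoints: 5.25, 5.5, 6, 7.5, 9, 10.
r(5.25) = -44.3125, r(5.5) = -47.75, r(6) = -55, r(7.5) = -79.75, r(9) = -109, r(10) = -131.
Sum = Σ Δx_i · r(x_i).
Sum = -508.953125.

-508.953125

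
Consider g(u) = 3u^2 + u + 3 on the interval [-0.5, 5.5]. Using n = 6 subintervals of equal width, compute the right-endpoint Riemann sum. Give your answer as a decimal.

250.5

Δu = (5.5 − (-0.5))/6 = 1.
Right endpoints: 0.5, 1.5, 2.5, 3.5, 4.5, 5.5.
g(0.5) = 4.25, g(1.5) = 11.25, g(2.5) = 24.25, g(3.5) = 43.25, g(4.5) = 68.25, g(5.5) = 99.25.
Sum = Δu · [g(0.5) + g(1.5) + g(2.5) + ...].
Sum = 250.5.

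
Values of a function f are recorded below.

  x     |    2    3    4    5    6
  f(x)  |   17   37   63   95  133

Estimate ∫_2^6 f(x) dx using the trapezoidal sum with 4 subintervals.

Δx = 1.
T_4 = (1/2)·[17 + 2·37 + 2·63 + 2·95 + 133] = 270.

270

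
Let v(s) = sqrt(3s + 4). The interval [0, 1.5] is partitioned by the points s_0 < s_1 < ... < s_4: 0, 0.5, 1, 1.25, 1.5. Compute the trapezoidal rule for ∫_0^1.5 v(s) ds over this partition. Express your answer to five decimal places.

Subinterval widths: 0.5, 0.5, 0.25, 0.25.
v(0) ≈ 2.00000, v(0.5) ≈ 2.34521, v(1) ≈ 2.64575, v(1.25) ≈ 2.78388, v(1.5) ≈ 2.91548.
On each subinterval the trapezoid contributes (Δs_i/2)·[v(s_{i-1}) + v(s_i)].
Sum ≈ 3.72517.

3.72517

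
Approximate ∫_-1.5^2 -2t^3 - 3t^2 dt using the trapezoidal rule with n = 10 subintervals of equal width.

Δt = (2 − (-1.5))/10 = 0.35.
f(-1.5) = 0, f(-1.15) = -0.92575, f(-0.8) = -0.896, f(-0.45) = -0.42525, f(-0.1) = -0.028, f(0.25) = -0.21875, f(0.6) = -1.512, f(0.95) = -4.42225, f(1.3) = -9.464, f(1.65) = -17.15175, f(2) = -28.
T_10 = (Δt/2)·[f(t_0) + 2f(t_1) + ... + 2f(t_{9}) + f(t_10)].
Sum = -17.1653125.

-17.1653125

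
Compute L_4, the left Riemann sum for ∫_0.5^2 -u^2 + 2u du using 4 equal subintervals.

Δu = (2 − 0.5)/4 = 0.375.
Left endpoints: 0.5, 0.875, 1.25, 1.625.
f(0.5) = 0.75, f(0.875) = 0.984375, f(1.25) = 0.9375, f(1.625) = 0.609375.
Sum = Δu · [f(0.5) + f(0.875) + f(1.25) + f(1.625)].
Sum = 1.23046875.

1.23046875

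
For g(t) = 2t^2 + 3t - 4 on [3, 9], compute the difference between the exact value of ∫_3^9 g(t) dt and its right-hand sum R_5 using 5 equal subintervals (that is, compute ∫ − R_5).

-100.08

Exact integral: ∫_3^9 g(t) dt = 552.
R_5 = 652.08.
Error = 552 − 652.08 = -100.08.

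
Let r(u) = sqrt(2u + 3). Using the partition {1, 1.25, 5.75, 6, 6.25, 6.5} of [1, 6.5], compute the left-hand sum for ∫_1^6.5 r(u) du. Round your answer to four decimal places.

Subinterval widths: 0.25, 4.5, 0.25, 0.25, 0.25.
Left endpoints: 1, 1.25, 5.75, 6, 6.25.
r(1) ≈ 2.2361, r(1.25) ≈ 2.3452, r(5.75) ≈ 3.8079, r(6) ≈ 3.8730, r(6.25) ≈ 3.9370.
Sum = Σ Δu_i · r(u_i).
Sum ≈ 14.0169.

14.0169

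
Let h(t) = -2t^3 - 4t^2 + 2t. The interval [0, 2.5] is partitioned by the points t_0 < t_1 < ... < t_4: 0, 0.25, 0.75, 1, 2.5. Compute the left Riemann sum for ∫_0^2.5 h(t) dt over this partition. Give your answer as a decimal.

-6.2890625

Subinterval widths: 0.25, 0.5, 0.25, 1.5.
Left endpoints: 0, 0.25, 0.75, 1.
h(0) = 0, h(0.25) = 0.21875, h(0.75) = -1.59375, h(1) = -4.
Sum = Σ Δt_i · h(t_i).
Sum = -6.2890625.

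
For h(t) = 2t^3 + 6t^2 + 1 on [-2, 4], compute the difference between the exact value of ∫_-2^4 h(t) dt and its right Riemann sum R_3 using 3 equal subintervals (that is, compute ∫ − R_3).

-264

Exact integral: ∫_-2^4 h(t) dt = 270.
R_3 = 534.
Error = 270 − 534 = -264.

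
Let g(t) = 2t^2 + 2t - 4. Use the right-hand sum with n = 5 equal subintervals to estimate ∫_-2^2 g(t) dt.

-1.28

Δt = (2 − (-2))/5 = 0.8.
Right endpoints: -1.2, -0.4, 0.4, 1.2, 2.
g(-1.2) = -3.52, g(-0.4) = -4.48, g(0.4) = -2.88, g(1.2) = 1.28, g(2) = 8.
Sum = Δt · [g(-1.2) + g(-0.4) + g(0.4) + g(1.2) + g(2)].
Sum = -1.28.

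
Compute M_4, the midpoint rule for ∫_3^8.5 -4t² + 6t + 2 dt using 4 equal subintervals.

-578.6171875

Δt = (8.5 − 3)/4 = 1.375.
Midpoints: 3.6875, 5.0625, 6.4375, 7.8125.
f(3.6875) = -30.265625, f(5.0625) = -70.140625, f(6.4375) = -125.140625, f(7.8125) = -195.265625.
Sum = Δt · [f(3.6875) + f(5.0625) + f(6.4375) + f(7.8125)].
Sum = -578.6171875.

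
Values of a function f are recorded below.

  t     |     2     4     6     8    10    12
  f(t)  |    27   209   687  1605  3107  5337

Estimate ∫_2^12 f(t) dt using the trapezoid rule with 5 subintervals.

16580

Δt = 2.
T_5 = (2/2)·[27 + 2·209 + 2·687 + 2·1605 + 2·3107 + 5337] = 16580.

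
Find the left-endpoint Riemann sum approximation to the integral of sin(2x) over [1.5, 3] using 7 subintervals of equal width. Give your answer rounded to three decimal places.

Δx = (3 − 1.5)/7 = 3/14.
Left endpoints: 1.5, 12/7, 27/14, 15/7, 33/14, 18/7, 39/14.
f(1.5) ≈ 0.141, f(12/7) ≈ -0.283, f(27/14) ≈ -0.656, f(15/7) ≈ -0.910, f(33/14) ≈ -1.000, f(18/7) ≈ -0.909, f(39/14) ≈ -0.653.
Sum = Δx · [f(1.5) + f(12/7) + f(27/14) + ...].
Sum ≈ -0.915.

-0.915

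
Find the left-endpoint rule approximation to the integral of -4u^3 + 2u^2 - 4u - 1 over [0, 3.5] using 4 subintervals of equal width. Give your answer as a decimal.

-87.52734375

Δu = (3.5 − 0)/4 = 0.875.
Left endpoints: 0, 0.875, 1.75, 2.625.
f(0) = -1, f(0.875) = -5.6484375, f(1.75) = -23.3125, f(2.625) = -70.0703125.
Sum = Δu · [f(0) + f(0.875) + f(1.75) + f(2.625)].
Sum = -87.52734375.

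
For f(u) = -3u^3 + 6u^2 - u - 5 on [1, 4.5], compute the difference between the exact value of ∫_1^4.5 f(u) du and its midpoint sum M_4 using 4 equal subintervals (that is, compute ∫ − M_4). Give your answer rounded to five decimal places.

-4.18701

Exact integral: ∫_1^4.5 f(u) du = -153.671875.
M_4 ≈ -149.4848633.
Error ≈ -153.671875 − (-149.4848633) ≈ -4.18701.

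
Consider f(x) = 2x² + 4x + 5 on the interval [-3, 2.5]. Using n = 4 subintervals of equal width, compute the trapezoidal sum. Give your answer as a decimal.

53.8828125

Δx = (2.5 − (-3))/4 = 1.375.
f(-3) = 11, f(-1.625) = 3.78125, f(-0.25) = 4.125, f(1.125) = 12.03125, f(2.5) = 27.5.
T_4 = (Δx/2)·[f(x_0) + 2f(x_1) + 2f(x_2) + 2f(x_3) + f(x_4)].
Sum = 53.8828125.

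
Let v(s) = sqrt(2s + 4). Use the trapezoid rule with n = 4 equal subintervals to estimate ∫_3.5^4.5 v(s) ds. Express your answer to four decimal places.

Δs = (4.5 − 3.5)/4 = 0.25.
v(3.5) ≈ 3.3166, v(3.75) ≈ 3.3912, v(4) ≈ 3.4641, v(4.25) ≈ 3.5355, v(4.5) ≈ 3.6056.
T_4 = (Δs/2)·[v(s_0) + 2v(s_1) + 2v(s_2) + 2v(s_3) + v(s_4)].
Sum ≈ 3.4630.

3.4630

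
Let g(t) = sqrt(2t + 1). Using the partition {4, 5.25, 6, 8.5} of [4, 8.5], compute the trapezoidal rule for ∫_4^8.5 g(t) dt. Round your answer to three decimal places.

Subinterval widths: 1.25, 0.75, 2.5.
g(4) ≈ 3.000, g(5.25) ≈ 3.391, g(6) ≈ 3.606, g(8.5) ≈ 4.243.
On each subinterval the trapezoid contributes (Δt_i/2)·[g(t_{i-1}) + g(t_i)].
Sum ≈ 16.428.

16.428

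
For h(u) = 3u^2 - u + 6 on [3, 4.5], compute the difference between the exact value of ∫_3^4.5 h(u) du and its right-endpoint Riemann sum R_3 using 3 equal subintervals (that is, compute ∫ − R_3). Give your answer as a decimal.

Exact integral: ∫_3^4.5 h(u) du = 67.5.
R_3 = 75.75.
Error = 67.5 − 75.75 = -8.25.

-8.25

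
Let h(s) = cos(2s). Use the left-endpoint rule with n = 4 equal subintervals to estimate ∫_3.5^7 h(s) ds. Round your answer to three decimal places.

Δs = (7 − 3.5)/4 = 0.875.
Left endpoints: 3.5, 4.375, 5.25, 6.125.
h(3.5) ≈ 0.754, h(4.375) ≈ -0.781, h(5.25) ≈ -0.476, h(6.125) ≈ 0.950.
Sum = Δs · [h(3.5) + h(4.375) + h(5.25) + h(6.125)].
Sum ≈ 0.392.

0.392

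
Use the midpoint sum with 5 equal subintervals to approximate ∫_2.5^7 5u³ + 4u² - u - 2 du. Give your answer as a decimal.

Δu = (7 − 2.5)/5 = 0.9.
Midpoints: 2.95, 3.85, 4.75, 5.65, 6.55.
f(2.95) = 158.221875, f(3.85) = 338.773125, f(4.75) = 619.359375, f(5.65) = 1021.850625, f(6.55) = 1568.116875.
Sum = Δu · [f(2.95) + f(3.85) + f(4.75) + f(5.65) + f(6.55)].
Sum = 3335.6896875.

3335.6896875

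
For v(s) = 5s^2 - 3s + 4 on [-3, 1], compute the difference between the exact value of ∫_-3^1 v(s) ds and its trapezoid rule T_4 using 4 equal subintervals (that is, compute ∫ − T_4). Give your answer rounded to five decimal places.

-3.33333

Exact integral: ∫_-3^1 v(s) ds ≈ 74.6666667.
T_4 = 78.
Error ≈ 74.6666667 − 78 ≈ -3.33333.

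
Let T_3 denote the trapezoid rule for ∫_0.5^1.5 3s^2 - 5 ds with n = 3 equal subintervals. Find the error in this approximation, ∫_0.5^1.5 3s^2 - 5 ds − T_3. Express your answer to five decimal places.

Exact integral: ∫_0.5^1.5 f(s) ds = -1.75.
T_3 ≈ -1.6944444.
Error ≈ -1.75 − (-1.6944444) ≈ -0.05556.

-0.05556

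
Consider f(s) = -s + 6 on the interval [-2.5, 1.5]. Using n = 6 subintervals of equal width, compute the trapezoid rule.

26

Δs = (1.5 − (-2.5))/6 = 2/3.
f(-2.5) = 8.5, f(-11/6) = 47/6, f(-7/6) = 43/6, f(-0.5) = 6.5, f(1/6) = 35/6, f(5/6) = 31/6, f(1.5) = 4.5.
T_6 = (Δs/2)·[f(s_0) + 2f(s_1) + ... + 2f(s_{5}) + f(s_6)].
Sum = 26.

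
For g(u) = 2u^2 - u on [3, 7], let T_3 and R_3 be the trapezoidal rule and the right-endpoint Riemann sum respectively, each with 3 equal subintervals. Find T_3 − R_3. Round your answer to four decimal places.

T_3 ≈ 193.037037.
R_3 ≈ 243.703704.
T_3 − R_3 ≈ -50.6667.

-50.6667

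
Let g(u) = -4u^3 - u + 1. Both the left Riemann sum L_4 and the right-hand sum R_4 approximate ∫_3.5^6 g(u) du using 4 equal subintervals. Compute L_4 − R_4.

434.375

L_4 = -947.40234375.
R_4 = -1381.77734375.
L_4 − R_4 = 434.375.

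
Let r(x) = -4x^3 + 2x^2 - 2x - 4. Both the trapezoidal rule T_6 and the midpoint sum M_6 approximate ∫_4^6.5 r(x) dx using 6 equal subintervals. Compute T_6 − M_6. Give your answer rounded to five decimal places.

-6.61892

T_6 ≈ -1429.3084491.
M_6 ≈ -1422.6895255.
T_6 − M_6 ≈ -6.61892.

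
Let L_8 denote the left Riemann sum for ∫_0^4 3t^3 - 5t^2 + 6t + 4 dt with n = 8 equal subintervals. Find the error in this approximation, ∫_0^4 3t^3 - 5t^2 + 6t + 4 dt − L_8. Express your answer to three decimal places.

Exact integral: ∫_0^4 f(t) dt ≈ 149.33333.
L_8 = 117.5.
Error ≈ 149.33333 − 117.5 ≈ 31.833.

31.833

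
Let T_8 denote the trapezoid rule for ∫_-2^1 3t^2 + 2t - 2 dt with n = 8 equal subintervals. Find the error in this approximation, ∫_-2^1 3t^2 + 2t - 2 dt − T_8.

Exact integral: ∫_-2^1 f(t) dt = 0.
T_8 = 0.2109375.
Error = 0 − 0.2109375 = -0.2109375.

-0.2109375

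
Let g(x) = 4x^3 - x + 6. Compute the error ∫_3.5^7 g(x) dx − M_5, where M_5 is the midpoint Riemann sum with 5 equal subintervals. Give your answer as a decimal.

9.00375

Exact integral: ∫_3.5^7 g(x) dx = 2253.5625.
M_5 = 2244.55875.
Error = 2253.5625 − 2244.55875 = 9.00375.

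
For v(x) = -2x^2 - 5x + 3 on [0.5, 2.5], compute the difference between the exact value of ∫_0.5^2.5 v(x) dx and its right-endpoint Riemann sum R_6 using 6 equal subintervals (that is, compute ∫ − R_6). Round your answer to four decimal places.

Exact integral: ∫_0.5^2.5 v(x) dx ≈ -19.333333.
R_6 ≈ -23.074074.
Error ≈ -19.333333 − (-23.074074) ≈ 3.7407.

3.7407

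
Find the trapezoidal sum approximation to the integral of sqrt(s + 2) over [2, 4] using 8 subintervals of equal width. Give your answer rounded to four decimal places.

Δs = (4 − 2)/8 = 0.25.
f(2) ≈ 2.0000, f(2.25) ≈ 2.0616, f(2.5) ≈ 2.1213, f(2.75) ≈ 2.1794, f(3) ≈ 2.2361, f(3.25) ≈ 2.2913, f(3.5) ≈ 2.3452, f(3.75) ≈ 2.3979, f(4) ≈ 2.4495.
T_8 = (Δs/2)·[f(s_0) + 2f(s_1) + ... + 2f(s_{7}) + f(s_8)].
Sum ≈ 4.4644.

4.4644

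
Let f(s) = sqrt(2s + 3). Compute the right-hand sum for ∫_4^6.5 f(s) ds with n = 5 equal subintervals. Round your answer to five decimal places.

9.34215

Δs = (6.5 − 4)/5 = 0.5.
Right endpoints: 4.5, 5, 5.5, 6, 6.5.
f(4.5) ≈ 3.46410, f(5) ≈ 3.60555, f(5.5) ≈ 3.74166, f(6) ≈ 3.87298, f(6.5) ≈ 4.00000.
Sum = Δs · [f(4.5) + f(5) + f(5.5) + f(6) + f(6.5)].
Sum ≈ 9.34215.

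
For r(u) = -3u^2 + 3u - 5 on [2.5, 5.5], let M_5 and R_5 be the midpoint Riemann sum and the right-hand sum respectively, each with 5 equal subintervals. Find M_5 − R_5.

19.71

M_5 = -129.48.
R_5 = -149.19.
M_5 − R_5 = 19.71.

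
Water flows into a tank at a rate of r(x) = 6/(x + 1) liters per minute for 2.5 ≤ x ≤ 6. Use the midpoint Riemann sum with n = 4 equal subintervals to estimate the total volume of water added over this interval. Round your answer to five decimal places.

Δx = (6 − 2.5)/4 = 0.875.
Midpoints: 2.9375, 3.8125, 4.6875, 5.5625.
r(2.9375) = 32/21, r(3.8125) = 96/77, r(4.6875) = 96/91, r(5.5625) = 32/35.
Sum = Δx · [r(2.9375) + r(3.8125) + r(4.6875) + r(5.5625)].
Sum ≈ 4.14732.

4.14732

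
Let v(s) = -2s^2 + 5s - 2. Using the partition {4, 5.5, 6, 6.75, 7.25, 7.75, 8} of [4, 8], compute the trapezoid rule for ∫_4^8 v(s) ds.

Subinterval widths: 1.5, 0.5, 0.75, 0.5, 0.5, 0.25.
v(4) = -14, v(5.5) = -35, v(6) = -44, v(6.75) = -59.375, v(7.25) = -70.875, v(7.75) = -83.375, v(8) = -90.
On each subinterval the trapezoid contributes (Δs_i/2)·[v(s_{i-1}) + v(s_i)].
Sum = -188.0625.

-188.0625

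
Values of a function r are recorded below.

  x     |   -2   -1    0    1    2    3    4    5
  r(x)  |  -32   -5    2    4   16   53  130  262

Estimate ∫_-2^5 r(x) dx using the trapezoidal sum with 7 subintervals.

315

Δx = 1.
T_7 = (1/2)·[(-32) + 2·(-5) + 2·2 + 2·4 + 2·16 + 2·53 + 2·130 + 262] = 315.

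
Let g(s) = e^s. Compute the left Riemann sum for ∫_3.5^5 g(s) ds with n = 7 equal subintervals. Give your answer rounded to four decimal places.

103.3852

Δs = (5 − 3.5)/7 = 3/14.
Left endpoints: 3.5, 26/7, 55/14, 29/7, 61/14, 32/7, 67/14.
g(3.5) ≈ 33.1155, g(26/7) ≈ 41.0293, g(55/14) ≈ 50.8343, g(29/7) ≈ 62.9825, g(61/14) ≈ 78.0339, g(32/7) ≈ 96.6821, g(67/14) ≈ 119.7869.
Sum = Δs · [g(3.5) + g(26/7) + g(55/14) + ...].
Sum ≈ 103.3852.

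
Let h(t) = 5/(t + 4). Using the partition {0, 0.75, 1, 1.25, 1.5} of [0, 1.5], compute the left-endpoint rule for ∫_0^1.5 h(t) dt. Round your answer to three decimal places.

Subinterval widths: 0.75, 0.25, 0.25, 0.25.
Left endpoints: 0, 0.75, 1, 1.25.
h(0) = 1.25, h(0.75) = 20/19, h(1) = 1, h(1.25) = 20/21.
Sum = Σ Δt_i · h(t_i).
Sum ≈ 1.689.

1.689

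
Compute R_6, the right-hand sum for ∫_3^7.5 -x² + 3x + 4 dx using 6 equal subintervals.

-55.828125

Δx = (7.5 − 3)/6 = 0.75.
Right endpoints: 3.75, 4.5, 5.25, 6, 6.75, 7.5.
f(3.75) = 1.1875, f(4.5) = -2.75, f(5.25) = -7.8125, f(6) = -14, f(6.75) = -21.3125, f(7.5) = -29.75.
Sum = Δx · [f(3.75) + f(4.5) + f(5.25) + ...].
Sum = -55.828125.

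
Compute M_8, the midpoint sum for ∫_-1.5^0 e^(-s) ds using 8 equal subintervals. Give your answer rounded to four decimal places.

3.4766

Δs = (0 − (-1.5))/8 = 0.1875.
Midpoints: -1.40625, -1.21875, -1.03125, -0.84375, -0.65625, -0.46875, -0.28125, -0.09375.
f(-1.40625) ≈ 4.0806, f(-1.21875) ≈ 3.3830, f(-1.03125) ≈ 2.8046, f(-0.84375) ≈ 2.3251, f(-0.65625) ≈ 1.9276, f(-0.46875) ≈ 1.5980, f(-0.28125) ≈ 1.3248, f(-0.09375) ≈ 1.0983.
Sum = Δs · [f(-1.40625) + f(-1.21875) + f(-1.03125) + ...].
Sum ≈ 3.4766.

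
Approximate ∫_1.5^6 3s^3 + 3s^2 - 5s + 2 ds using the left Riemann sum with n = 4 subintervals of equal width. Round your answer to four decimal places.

Δs = (6 − 1.5)/4 = 1.125.
Left endpoints: 1.5, 2.625, 3.75, 4.875.
f(1.5) = 11.375, f(2.625) = 32671/512, f(3.75) = 183.640625, f(4.875) = 203005/512.
Sum = Δs · [f(1.5) + f(2.625) + f(3.75) + f(4.875)].
Sum ≈ 737.2354.

737.2354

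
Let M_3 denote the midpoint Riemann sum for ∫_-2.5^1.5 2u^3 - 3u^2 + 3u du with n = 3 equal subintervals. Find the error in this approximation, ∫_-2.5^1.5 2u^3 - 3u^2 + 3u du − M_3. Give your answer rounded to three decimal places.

-3.556

Exact integral: ∫_-2.5^1.5 f(u) du = -42.
M_3 ≈ -38.44444.
Error ≈ -42 − (-38.44444) ≈ -3.556.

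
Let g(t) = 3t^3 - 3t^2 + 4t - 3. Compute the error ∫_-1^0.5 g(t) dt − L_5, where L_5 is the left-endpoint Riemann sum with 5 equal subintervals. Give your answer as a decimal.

1.861875

Exact integral: ∫_-1^0.5 g(t) dt = -7.828125.
L_5 = -9.69.
Error = -7.828125 − (-9.69) = 1.861875.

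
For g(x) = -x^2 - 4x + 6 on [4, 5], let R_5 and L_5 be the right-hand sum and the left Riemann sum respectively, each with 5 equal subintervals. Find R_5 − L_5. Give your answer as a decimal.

-2.6

R_5 = -33.64.
L_5 = -31.04.
R_5 − L_5 = -2.6.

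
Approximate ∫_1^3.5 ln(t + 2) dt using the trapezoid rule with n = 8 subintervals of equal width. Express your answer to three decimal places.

3.579

Δt = (3.5 − 1)/8 = 0.3125.
f(1) ≈ 1.099, f(1.3125) ≈ 1.198, f(1.625) ≈ 1.288, f(1.9375) ≈ 1.371, f(2.25) ≈ 1.447, f(2.5625) ≈ 1.518, f(2.875) ≈ 1.584, f(3.1875) ≈ 1.646, f(3.5) ≈ 1.705.
T_8 = (Δt/2)·[f(t_0) + 2f(t_1) + ... + 2f(t_{7}) + f(t_8)].
Sum ≈ 3.579.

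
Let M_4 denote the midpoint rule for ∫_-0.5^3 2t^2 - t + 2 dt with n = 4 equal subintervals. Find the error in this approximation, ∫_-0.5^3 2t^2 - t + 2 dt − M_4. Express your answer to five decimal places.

0.44661

Exact integral: ∫_-0.5^3 f(t) dt ≈ 20.7083333.
M_4 = 20.26171875.
Error ≈ 20.7083333 − 20.26171875 ≈ 0.44661.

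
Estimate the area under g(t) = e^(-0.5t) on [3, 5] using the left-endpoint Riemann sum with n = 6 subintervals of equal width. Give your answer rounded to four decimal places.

0.3063

Δt = (5 − 3)/6 = 1/3.
Left endpoints: 3, 10/3, 11/3, 4, 13/3, 14/3.
g(3) ≈ 0.2231, g(10/3) ≈ 0.1889, g(11/3) ≈ 0.1599, g(4) ≈ 0.1353, g(13/3) ≈ 0.1146, g(14/3) ≈ 0.0970.
Sum = Δt · [g(3) + g(10/3) + g(11/3) + ...].
Sum ≈ 0.3063.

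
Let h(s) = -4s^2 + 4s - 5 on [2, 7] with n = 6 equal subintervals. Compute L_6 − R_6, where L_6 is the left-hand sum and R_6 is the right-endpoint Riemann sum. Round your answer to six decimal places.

L_6 ≈ -317.31481481.
R_6 ≈ -450.64814815.
L_6 − R_6 ≈ 133.333333.

133.333333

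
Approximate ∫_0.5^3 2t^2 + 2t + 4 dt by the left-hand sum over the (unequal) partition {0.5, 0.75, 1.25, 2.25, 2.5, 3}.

Subinterval widths: 0.25, 0.5, 1, 0.25, 0.5.
Left endpoints: 0.5, 0.75, 1.25, 2.25, 2.5.
f(0.5) = 5.5, f(0.75) = 6.625, f(1.25) = 9.625, f(2.25) = 18.625, f(2.5) = 21.5.
Sum = Σ Δt_i · f(t_i).
Sum = 29.71875.

29.71875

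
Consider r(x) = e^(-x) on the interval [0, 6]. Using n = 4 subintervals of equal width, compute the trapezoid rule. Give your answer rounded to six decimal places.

1.177898

Δx = (6 − 0)/4 = 1.5.
r(0) ≈ 1.000000, r(1.5) ≈ 0.223130, r(3) ≈ 0.049787, r(4.5) ≈ 0.011109, r(6) ≈ 0.002479.
T_4 = (Δx/2)·[r(x_0) + 2r(x_1) + 2r(x_2) + 2r(x_3) + r(x_4)].
Sum ≈ 1.177898.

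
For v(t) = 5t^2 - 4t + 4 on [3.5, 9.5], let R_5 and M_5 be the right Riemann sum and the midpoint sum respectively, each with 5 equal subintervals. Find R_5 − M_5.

230.4

R_5 = 1452.3.
M_5 = 1221.9.
R_5 − M_5 = 230.4.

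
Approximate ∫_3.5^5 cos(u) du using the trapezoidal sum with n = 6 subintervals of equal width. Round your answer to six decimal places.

-0.604970

Δu = (5 − 3.5)/6 = 0.25.
f(3.5) ≈ -0.936457, f(3.75) ≈ -0.820559, f(4) ≈ -0.653644, f(4.25) ≈ -0.446087, f(4.5) ≈ -0.210796, f(4.75) ≈ 0.037602, f(5) ≈ 0.283662.
T_6 = (Δu/2)·[f(u_0) + 2f(u_1) + ... + 2f(u_{5}) + f(u_6)].
Sum ≈ -0.604970.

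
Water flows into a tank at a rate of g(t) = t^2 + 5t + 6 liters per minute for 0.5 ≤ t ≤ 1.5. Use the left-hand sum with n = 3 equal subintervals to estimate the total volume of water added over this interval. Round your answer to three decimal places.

Δt = (1.5 − 0.5)/3 = 1/3.
Left endpoints: 0.5, 5/6, 7/6.
g(0.5) = 8.75, g(5/6) = 391/36, g(7/6) = 475/36.
Sum = Δt · [g(0.5) + g(5/6) + g(7/6)].
Sum ≈ 10.935.

10.935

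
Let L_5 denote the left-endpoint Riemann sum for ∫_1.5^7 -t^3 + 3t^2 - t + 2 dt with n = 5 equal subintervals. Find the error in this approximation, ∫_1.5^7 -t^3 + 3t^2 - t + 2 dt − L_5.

-101.866875

Exact integral: ∫_1.5^7 f(t) dt = -271.734375.
L_5 = -169.8675.
Error = -271.734375 − (-169.8675) = -101.866875.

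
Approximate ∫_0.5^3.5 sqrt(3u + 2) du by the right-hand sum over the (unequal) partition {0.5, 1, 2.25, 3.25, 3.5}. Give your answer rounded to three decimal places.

9.127

Subinterval widths: 0.5, 1.25, 1, 0.25.
Right endpoints: 1, 2.25, 3.25, 3.5.
f(1) ≈ 2.236, f(2.25) ≈ 2.958, f(3.25) ≈ 3.428, f(3.5) ≈ 3.536.
Sum = Σ Δu_i · f(u_i).
Sum ≈ 9.127.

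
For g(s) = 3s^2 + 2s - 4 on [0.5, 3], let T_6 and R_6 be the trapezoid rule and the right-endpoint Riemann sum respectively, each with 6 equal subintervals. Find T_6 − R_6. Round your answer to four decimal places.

T_6 ≈ 25.842014.
R_6 ≈ 32.352431.
T_6 − R_6 ≈ -6.5104.

-6.5104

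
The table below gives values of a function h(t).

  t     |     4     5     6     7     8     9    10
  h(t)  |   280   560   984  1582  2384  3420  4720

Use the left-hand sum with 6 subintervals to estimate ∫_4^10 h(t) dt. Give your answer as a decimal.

Δt = 1.
Sum = 1·[280 + 560 + 984 + 1582 + 2384 + 3420] = 9210.

9210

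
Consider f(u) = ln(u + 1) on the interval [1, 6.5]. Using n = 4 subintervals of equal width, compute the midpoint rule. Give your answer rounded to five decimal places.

8.25342

Δu = (6.5 − 1)/4 = 1.375.
Midpoints: 1.6875, 3.0625, 4.4375, 5.8125.
f(1.6875) ≈ 0.98861, f(3.0625) ≈ 1.40180, f(4.4375) ≈ 1.69332, f(5.8125) ≈ 1.91876.
Sum = Δu · [f(1.6875) + f(3.0625) + f(4.4375) + f(5.8125)].
Sum ≈ 8.25342.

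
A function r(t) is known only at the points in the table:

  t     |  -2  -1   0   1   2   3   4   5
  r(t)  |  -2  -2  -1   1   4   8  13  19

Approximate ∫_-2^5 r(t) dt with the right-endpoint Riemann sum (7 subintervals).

42

Δt = 1.
Sum = 1·[(-2) + (-1) + 1 + 4 + 8 + 13 + 19] = 42.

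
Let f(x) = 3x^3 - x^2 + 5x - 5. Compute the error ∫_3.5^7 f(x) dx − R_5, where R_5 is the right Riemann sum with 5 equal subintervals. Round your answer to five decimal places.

Exact integral: ∫_3.5^7 f(x) dx ≈ 1662.5364583.
R_5 = 1984.15.
Error ≈ 1662.5364583 − 1984.15 ≈ -321.61354.

-321.61354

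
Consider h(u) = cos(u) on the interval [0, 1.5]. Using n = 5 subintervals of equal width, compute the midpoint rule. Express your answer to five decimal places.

1.00125

Δu = (1.5 − 0)/5 = 0.3.
Midpoints: 0.15, 0.45, 0.75, 1.05, 1.35.
h(0.15) ≈ 0.98877, h(0.45) ≈ 0.90045, h(0.75) ≈ 0.73169, h(1.05) ≈ 0.49757, h(1.35) ≈ 0.21901.
Sum = Δu · [h(0.15) + h(0.45) + h(0.75) + h(1.05) + h(1.35)].
Sum ≈ 1.00125.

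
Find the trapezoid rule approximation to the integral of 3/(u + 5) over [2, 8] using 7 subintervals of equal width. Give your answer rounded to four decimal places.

Δu = (8 − 2)/7 = 6/7.
f(2) = 3/7, f(20/7) = 21/55, f(26/7) = 21/61, f(32/7) = 21/67, f(38/7) = 21/73, f(44/7) = 21/79, f(50/7) = 21/85, f(8) = 3/13.
T_7 = (Δu/2)·[f(u_0) + 2f(u_1) + ... + 2f(u_{6}) + f(u_7)].
Sum ≈ 1.8598.

1.8598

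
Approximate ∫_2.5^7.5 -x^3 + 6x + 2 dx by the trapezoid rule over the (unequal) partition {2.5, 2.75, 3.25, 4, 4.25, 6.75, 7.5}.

Subinterval widths: 0.25, 0.5, 0.75, 0.25, 2.5, 0.75.
f(2.5) = 1.375, f(2.75) = -2.296875, f(3.25) = -12.828125, f(4) = -38, f(4.25) = -49.265625, f(6.75) = -265.046875, f(7.5) = -374.875.
On each subinterval the trapezoid contributes (Δx_i/2)·[f(x_{i-1}) + f(x_i)].
Sum = -666.7265625.

-666.7265625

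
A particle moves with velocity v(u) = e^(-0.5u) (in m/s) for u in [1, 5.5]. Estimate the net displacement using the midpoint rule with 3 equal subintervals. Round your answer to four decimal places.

1.0602

Δu = (5.5 − 1)/3 = 1.5.
Midpoints: 1.75, 3.25, 4.75.
v(1.75) ≈ 0.4169, v(3.25) ≈ 0.1969, v(4.75) ≈ 0.0930.
Sum = Δu · [v(1.75) + v(3.25) + v(4.75)].
Sum ≈ 1.0602.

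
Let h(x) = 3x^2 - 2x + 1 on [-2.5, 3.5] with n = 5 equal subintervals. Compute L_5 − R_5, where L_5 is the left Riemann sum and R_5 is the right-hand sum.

L_5 = 59.22.
R_5 = 66.42.
L_5 − R_5 = -7.2.

-7.2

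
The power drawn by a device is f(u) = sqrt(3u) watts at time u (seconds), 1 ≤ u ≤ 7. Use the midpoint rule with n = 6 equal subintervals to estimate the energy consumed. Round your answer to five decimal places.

Δu = (7 − 1)/6 = 1.
Midpoints: 1.5, 2.5, 3.5, 4.5, 5.5, 6.5.
f(1.5) ≈ 2.12132, f(2.5) ≈ 2.73861, f(3.5) ≈ 3.24037, f(4.5) ≈ 3.67423, f(5.5) ≈ 4.06202, f(6.5) ≈ 4.41588.
Sum = Δu · [f(1.5) + f(2.5) + f(3.5) + ...].
Sum ≈ 20.25244.

20.25244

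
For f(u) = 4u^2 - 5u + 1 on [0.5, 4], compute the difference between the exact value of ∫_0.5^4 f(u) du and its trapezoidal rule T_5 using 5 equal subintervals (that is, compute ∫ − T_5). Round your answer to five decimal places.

-1.14333

Exact integral: ∫_0.5^4 f(u) du ≈ 49.2916667.
T_5 = 50.435.
Error ≈ 49.2916667 − 50.435 ≈ -1.14333.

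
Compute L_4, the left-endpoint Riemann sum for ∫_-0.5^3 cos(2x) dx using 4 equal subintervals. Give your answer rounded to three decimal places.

Δx = (3 − (-0.5))/4 = 0.875.
Left endpoints: -0.5, 0.375, 1.25, 2.125.
f(-0.5) ≈ 0.540, f(0.375) ≈ 0.732, f(1.25) ≈ -0.801, f(2.125) ≈ -0.446.
Sum = Δx · [f(-0.5) + f(0.375) + f(1.25) + f(2.125)].
Sum ≈ 0.022.

0.022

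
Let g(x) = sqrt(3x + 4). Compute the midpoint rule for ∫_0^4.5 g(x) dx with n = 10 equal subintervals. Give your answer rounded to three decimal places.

14.494

Δx = (4.5 − 0)/10 = 0.45.
Midpoints: 0.225, 0.675, 1.125, 1.575, 2.025, 2.475, 2.925, 3.375, 3.825, 4.275.
g(0.225) ≈ 2.162, g(0.675) ≈ 2.455, g(1.125) ≈ 2.716, g(1.575) ≈ 2.954, g(2.025) ≈ 3.174, g(2.475) ≈ 3.380, g(2.925) ≈ 3.574, g(3.375) ≈ 3.758, g(3.825) ≈ 3.934, g(4.275) ≈ 4.102.
Sum = Δx · [g(0.225) + g(0.675) + g(1.125) + ...].
Sum ≈ 14.494.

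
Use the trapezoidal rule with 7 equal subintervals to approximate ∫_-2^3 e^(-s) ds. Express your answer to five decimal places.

Δs = (3 − (-2))/7 = 5/7.
f(-2) ≈ 7.38906, f(-9/7) ≈ 3.61725, f(-4/7) ≈ 1.77079, f(1/7) ≈ 0.86688, f(6/7) ≈ 0.42437, f(11/7) ≈ 0.20775, f(16/7) ≈ 0.10170, f(3) ≈ 0.04979.
T_7 = (Δs/2)·[f(s_0) + 2f(s_1) + ... + 2f(s_{6}) + f(s_7)].
Sum ≈ 7.64869.

7.64869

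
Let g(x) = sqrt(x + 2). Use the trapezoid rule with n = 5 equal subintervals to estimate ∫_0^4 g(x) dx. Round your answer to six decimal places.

Δx = (4 − 0)/5 = 0.8.
g(0) ≈ 1.414214, g(0.8) ≈ 1.673320, g(1.6) ≈ 1.897367, g(2.4) ≈ 2.097618, g(3.2) ≈ 2.280351, g(4) ≈ 2.449490.
T_5 = (Δx/2)·[g(x_0) + 2g(x_1) + ... + 2g(x_{4}) + g(x_5)].
Sum ≈ 7.904405.

7.904405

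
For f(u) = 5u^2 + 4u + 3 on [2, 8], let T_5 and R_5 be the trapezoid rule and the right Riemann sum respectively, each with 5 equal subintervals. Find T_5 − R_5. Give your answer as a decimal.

-194.4

T_5 = 985.2.
R_5 = 1179.6.
T_5 − R_5 = -194.4.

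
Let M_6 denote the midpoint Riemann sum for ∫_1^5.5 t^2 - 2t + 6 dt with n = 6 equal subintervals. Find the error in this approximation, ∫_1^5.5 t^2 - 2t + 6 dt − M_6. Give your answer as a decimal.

Exact integral: ∫_1^5.5 f(t) dt = 52.875.
M_6 = 52.6640625.
Error = 52.875 − 52.6640625 = 0.2109375.

0.2109375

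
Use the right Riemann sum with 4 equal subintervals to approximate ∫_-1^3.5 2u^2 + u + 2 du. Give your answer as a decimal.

60.9609375

Δu = (3.5 − (-1))/4 = 1.125.
Right endpoints: 0.125, 1.25, 2.375, 3.5.
f(0.125) = 2.15625, f(1.25) = 6.375, f(2.375) = 15.65625, f(3.5) = 30.
Sum = Δu · [f(0.125) + f(1.25) + f(2.375) + f(3.5)].
Sum = 60.9609375.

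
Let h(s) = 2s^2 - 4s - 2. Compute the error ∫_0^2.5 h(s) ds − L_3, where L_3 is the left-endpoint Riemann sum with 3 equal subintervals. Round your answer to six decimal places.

Exact integral: ∫_0^2.5 h(s) ds ≈ -7.08333333.
L_3 ≈ -7.54629630.
Error ≈ -7.08333333 − (-7.54629630) ≈ 0.462963.

0.462963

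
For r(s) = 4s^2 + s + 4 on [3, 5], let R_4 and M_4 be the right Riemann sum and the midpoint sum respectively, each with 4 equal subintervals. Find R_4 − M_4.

R_4 = 163.5.
M_4 = 146.5.
R_4 − M_4 = 17.

17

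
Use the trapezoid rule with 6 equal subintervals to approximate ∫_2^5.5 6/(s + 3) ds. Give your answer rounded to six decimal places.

Δs = (5.5 − 2)/6 = 7/12.
f(2) = 1.2, f(31/12) = 72/67, f(19/6) = 36/37, f(3.75) = 8/9, f(13/3) = 9/11, f(59/12) = 72/95, f(5.5) = 12/17.
T_6 = (Δs/2)·[f(s_0) + 2f(s_1) + ... + 2f(s_{5}) + f(s_6)].
Sum ≈ 3.188212.

3.188212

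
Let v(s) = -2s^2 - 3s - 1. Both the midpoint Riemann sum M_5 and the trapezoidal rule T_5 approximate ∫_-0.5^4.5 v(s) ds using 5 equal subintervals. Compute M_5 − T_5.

M_5 = -95.
T_5 = -97.5.
M_5 − T_5 = 2.5.

2.5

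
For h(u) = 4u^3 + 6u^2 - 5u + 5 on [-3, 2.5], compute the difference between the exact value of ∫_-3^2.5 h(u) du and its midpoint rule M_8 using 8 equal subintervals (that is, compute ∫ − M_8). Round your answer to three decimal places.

0.650

Exact integral: ∫_-3^2.5 h(u) du = 77.6875.
M_8 ≈ 77.03760.
Error ≈ 77.6875 − 77.03760 ≈ 0.650.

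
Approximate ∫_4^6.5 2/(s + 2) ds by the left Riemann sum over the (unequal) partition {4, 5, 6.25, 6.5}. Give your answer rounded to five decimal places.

Subinterval widths: 1, 1.25, 0.25.
Left endpoints: 4, 5, 6.25.
f(4) = 1/3, f(5) = 2/7, f(6.25) = 8/33.
Sum = Σ Δs_i · f(s_i).
Sum ≈ 0.75108.

0.75108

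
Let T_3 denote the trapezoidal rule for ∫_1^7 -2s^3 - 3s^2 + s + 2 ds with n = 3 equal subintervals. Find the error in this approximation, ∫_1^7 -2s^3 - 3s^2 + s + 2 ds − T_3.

Exact integral: ∫_1^7 f(s) ds = -1506.
T_3 = -1614.
Error = -1506 − (-1614) = 108.

108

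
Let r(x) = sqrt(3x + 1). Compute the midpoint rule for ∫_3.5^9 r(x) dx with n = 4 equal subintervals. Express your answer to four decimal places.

24.2710

Δx = (9 − 3.5)/4 = 1.375.
Midpoints: 4.1875, 5.5625, 6.9375, 8.3125.
r(4.1875) ≈ 3.6827, r(5.5625) ≈ 4.2057, r(6.9375) ≈ 4.6704, r(8.3125) ≈ 5.0929.
Sum = Δx · [r(4.1875) + r(5.5625) + r(6.9375) + r(8.3125)].
Sum ≈ 24.2710.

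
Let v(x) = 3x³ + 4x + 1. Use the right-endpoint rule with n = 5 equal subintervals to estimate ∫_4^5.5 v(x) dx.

572.2275

Δx = (5.5 − 4)/5 = 0.3.
Right endpoints: 4.3, 4.6, 4.9, 5.2, 5.5.
v(4.3) = 256.721, v(4.6) = 311.408, v(4.9) = 373.547, v(5.2) = 443.624, v(5.5) = 522.125.
Sum = Δx · [v(4.3) + v(4.6) + v(4.9) + v(5.2) + v(5.5)].
Sum = 572.2275.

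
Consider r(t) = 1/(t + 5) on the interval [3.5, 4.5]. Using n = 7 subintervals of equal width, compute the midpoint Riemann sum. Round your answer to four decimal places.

0.1112

Δt = (4.5 − 3.5)/7 = 1/7.
Midpoints: 25/7, 26/7, 27/7, 4, 29/7, 30/7, 31/7.
r(25/7) = 7/60, r(26/7) = 7/61, r(27/7) = 7/62, r(4) = 1/9, r(29/7) = 0.109375, r(30/7) = 7/65, r(31/7) = 7/66.
Sum = Δt · [r(25/7) + r(26/7) + r(27/7) + ...].
Sum ≈ 0.1112.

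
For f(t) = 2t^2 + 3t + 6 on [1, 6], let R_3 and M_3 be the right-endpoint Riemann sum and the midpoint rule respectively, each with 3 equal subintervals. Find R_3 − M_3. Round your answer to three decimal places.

77.778

R_3 ≈ 301.29630.
M_3 ≈ 223.51852.
R_3 − M_3 ≈ 77.778.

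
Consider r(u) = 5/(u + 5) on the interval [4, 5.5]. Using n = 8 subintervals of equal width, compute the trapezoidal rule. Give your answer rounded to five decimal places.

Δu = (5.5 − 4)/8 = 0.1875.
r(4) = 5/9, r(4.1875) = 80/147, r(4.375) = 8/15, r(4.5625) = 80/153, r(4.75) = 20/39, r(4.9375) = 80/159, r(5.125) = 40/81, r(5.3125) = 16/33, r(5.5) = 10/21.
T_8 = (Δu/2)·[r(u_0) + 2r(u_1) + ... + 2r(u_{7}) + r(u_8)].
Sum ≈ 0.77080.

0.77080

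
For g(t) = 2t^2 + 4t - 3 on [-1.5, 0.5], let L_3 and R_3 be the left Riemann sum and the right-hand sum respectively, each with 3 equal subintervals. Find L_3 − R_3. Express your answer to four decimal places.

L_3 ≈ -8.703704.
R_3 ≈ -6.037037.
L_3 − R_3 ≈ -2.6667.

-2.6667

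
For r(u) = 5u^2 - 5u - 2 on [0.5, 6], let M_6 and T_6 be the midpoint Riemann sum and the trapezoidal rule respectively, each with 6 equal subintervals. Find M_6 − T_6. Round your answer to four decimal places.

-5.7769

M_6 ≈ 257.491030.
T_6 ≈ 263.267940.
M_6 − T_6 ≈ -5.7769.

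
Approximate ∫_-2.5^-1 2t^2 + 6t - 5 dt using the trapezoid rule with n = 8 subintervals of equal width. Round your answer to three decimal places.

Δt = (-1 − (-2.5))/8 = 0.1875.
f(-2.5) = -7.5, f(-2.3125) = -8.1796875, f(-2.125) = -8.71875, f(-1.9375) = -9.1171875, f(-1.75) = -9.375, f(-1.5625) = -9.4921875, f(-1.375) = -9.46875, f(-1.1875) = -9.3046875, f(-1) = -9.
T_8 = (Δt/2)·[f(t_0) + 2f(t_1) + ... + 2f(t_{7}) + f(t_8)].
Sum ≈ -13.482.

-13.482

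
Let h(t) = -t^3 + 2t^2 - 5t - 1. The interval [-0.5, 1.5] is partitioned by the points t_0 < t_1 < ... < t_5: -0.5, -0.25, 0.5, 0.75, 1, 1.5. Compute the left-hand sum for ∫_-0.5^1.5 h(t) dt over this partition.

-3.46875

Subinterval widths: 0.25, 0.75, 0.25, 0.25, 0.5.
Left endpoints: -0.5, -0.25, 0.5, 0.75, 1.
h(-0.5) = 2.125, h(-0.25) = 0.390625, h(0.5) = -3.125, h(0.75) = -4.046875, h(1) = -5.
Sum = Σ Δt_i · h(t_i).
Sum = -3.46875.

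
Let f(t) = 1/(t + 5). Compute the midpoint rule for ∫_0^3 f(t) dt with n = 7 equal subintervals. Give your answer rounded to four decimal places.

0.4698

Δt = (3 − 0)/7 = 3/7.
Midpoints: 3/14, 9/14, 15/14, 1.5, 27/14, 33/14, 39/14.
f(3/14) = 14/73, f(9/14) = 14/79, f(15/14) = 14/85, f(1.5) = 2/13, f(27/14) = 14/97, f(33/14) = 14/103, f(39/14) = 14/109.
Sum = Δt · [f(3/14) + f(9/14) + f(15/14) + ...].
Sum ≈ 0.4698.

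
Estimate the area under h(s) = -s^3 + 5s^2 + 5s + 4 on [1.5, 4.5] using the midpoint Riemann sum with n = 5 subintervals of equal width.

102.36

Δs = (4.5 − 1.5)/5 = 0.6.
Midpoints: 1.8, 2.4, 3, 3.6, 4.2.
h(1.8) = 23.368, h(2.4) = 30.976, h(3) = 37, h(3.6) = 40.144, h(4.2) = 39.112.
Sum = Δs · [h(1.8) + h(2.4) + h(3) + h(3.6) + h(4.2)].
Sum = 102.36.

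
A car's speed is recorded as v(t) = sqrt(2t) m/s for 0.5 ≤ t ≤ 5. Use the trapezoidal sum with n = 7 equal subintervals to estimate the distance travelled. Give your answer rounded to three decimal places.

Δt = (5 − 0.5)/7 = 9/14.
v(0.5) ≈ 1.000, v(8/7) ≈ 1.512, v(25/14) ≈ 1.890, v(17/7) ≈ 2.204, v(43/14) ≈ 2.478, v(26/7) ≈ 2.726, v(61/14) ≈ 2.952, v(5) ≈ 3.162.
T_7 = (Δt/2)·[v(t_0) + 2v(t_1) + ... + 2v(t_{6}) + v(t_7)].
Sum ≈ 10.185.

10.185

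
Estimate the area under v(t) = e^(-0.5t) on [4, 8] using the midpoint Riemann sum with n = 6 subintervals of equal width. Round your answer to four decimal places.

Δt = (8 − 4)/6 = 2/3.
Midpoints: 13/3, 5, 17/3, 19/3, 7, 23/3.
v(13/3) ≈ 0.1146, v(5) ≈ 0.0821, v(17/3) ≈ 0.0588, v(19/3) ≈ 0.0421, v(7) ≈ 0.0302, v(23/3) ≈ 0.0216.
Sum = Δt · [v(13/3) + v(5) + v(17/3) + ...].
Sum ≈ 0.2330.

0.2330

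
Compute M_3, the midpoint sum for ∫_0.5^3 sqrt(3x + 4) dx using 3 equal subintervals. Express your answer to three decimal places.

7.556

Δx = (3 − 0.5)/3 = 5/6.
Midpoints: 11/12, 1.75, 31/12.
f(11/12) ≈ 2.598, f(1.75) ≈ 3.041, f(31/12) ≈ 3.428.
Sum = Δx · [f(11/12) + f(1.75) + f(31/12)].
Sum ≈ 7.556.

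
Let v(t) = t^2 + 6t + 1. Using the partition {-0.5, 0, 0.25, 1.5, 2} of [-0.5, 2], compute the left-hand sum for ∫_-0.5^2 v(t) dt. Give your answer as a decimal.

8.703125

Subinterval widths: 0.5, 0.25, 1.25, 0.5.
Left endpoints: -0.5, 0, 0.25, 1.5.
v(-0.5) = -1.75, v(0) = 1, v(0.25) = 2.5625, v(1.5) = 12.25.
Sum = Σ Δt_i · v(t_i).
Sum = 8.703125.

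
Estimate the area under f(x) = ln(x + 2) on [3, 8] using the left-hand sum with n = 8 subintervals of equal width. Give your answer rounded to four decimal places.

Δx = (8 − 3)/8 = 0.625.
Left endpoints: 3, 3.625, 4.25, 4.875, 5.5, 6.125, 6.75, 7.375.
f(3) ≈ 1.6094, f(3.625) ≈ 1.7272, f(4.25) ≈ 1.8326, f(4.875) ≈ 1.9279, f(5.5) ≈ 2.0149, f(6.125) ≈ 2.0949, f(6.75) ≈ 2.1691, f(7.375) ≈ 2.2380.
Sum = Δx · [f(3) + f(3.625) + f(4.25) + ...].
Sum ≈ 9.7588.

9.7588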